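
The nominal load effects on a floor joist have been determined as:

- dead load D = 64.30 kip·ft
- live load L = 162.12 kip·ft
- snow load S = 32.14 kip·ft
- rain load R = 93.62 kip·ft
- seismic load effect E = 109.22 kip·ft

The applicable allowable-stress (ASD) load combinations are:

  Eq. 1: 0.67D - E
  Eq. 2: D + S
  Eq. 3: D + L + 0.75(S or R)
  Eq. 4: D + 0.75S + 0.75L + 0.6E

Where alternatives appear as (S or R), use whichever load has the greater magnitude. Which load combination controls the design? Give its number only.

Combination 3

(S or R) → R = 93.62 kip·ft.
Eq. 1: 0.67(64.30) - 1.0(109.22) = -66.14
Eq. 2: 1.0(64.30) + 1.0(32.14) = 96.44
Eq. 3: 1.0(64.30) + 1.0(162.12) + 0.75(93.62) = 296.64
Eq. 4: 1.0(64.30) + 0.75(32.14) + 0.75(162.12) + 0.6(109.22) = 275.53
The largest value is 296.64 kip·ft from combination 3.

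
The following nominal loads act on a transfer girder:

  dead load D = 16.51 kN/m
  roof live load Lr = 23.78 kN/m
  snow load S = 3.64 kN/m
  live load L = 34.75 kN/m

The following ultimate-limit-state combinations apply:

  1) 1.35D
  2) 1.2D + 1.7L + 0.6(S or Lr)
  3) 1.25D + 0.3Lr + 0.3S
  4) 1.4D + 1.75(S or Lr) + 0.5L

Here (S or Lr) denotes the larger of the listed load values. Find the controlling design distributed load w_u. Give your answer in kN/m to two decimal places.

(S or Lr) → Lr = 23.78 kN/m.
1) 1.35(16.51) = 22.29
2) 1.2(16.51) + 1.7(34.75) + 0.6(23.78) = 19.81 + 59.08 + 14.27 = 93.16
3) 1.25(16.51) + 0.3(23.78) + 0.3(3.64) = 20.64 + 7.13 + 1.09 = 28.86
4) 1.4(16.51) + 1.75(23.78) + 0.5(34.75) = 82.10
Maximum is from combination 2.

93.16 kN/m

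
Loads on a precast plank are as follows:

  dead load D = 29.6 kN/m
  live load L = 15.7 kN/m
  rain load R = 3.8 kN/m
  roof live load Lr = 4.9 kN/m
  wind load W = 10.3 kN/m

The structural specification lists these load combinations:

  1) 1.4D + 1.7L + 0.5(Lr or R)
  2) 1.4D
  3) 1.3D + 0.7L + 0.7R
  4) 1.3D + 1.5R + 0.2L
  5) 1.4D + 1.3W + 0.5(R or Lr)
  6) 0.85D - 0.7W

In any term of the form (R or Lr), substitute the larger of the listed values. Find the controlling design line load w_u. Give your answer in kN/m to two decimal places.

70.58 kN/m

(Lr or R) → Lr = 4.9 kN/m; (R or Lr) → Lr = 4.9 kN/m.
1) 1.4(29.6) + 1.7(15.7) + 0.5(4.9) = 41.44 + 26.69 + 2.45 = 70.58
2) 1.4(29.6) = 41.44
3) 1.3(29.6) + 0.7(15.7) + 0.7(3.8) = 38.48 + 10.99 + 2.66 = 52.13
4) 1.3(29.6) + 1.5(3.8) + 0.2(15.7) = 38.48 + 5.70 + 3.14 = 47.32
5) 1.4(29.6) + 1.3(10.3) + 0.5(4.9) = 41.44 + 13.39 + 2.45 = 57.28
6) 0.85(29.6) - 0.7(10.3) = 25.16 - 7.21 = 17.95
The controlling combination is 1, giving 70.58 kN/m.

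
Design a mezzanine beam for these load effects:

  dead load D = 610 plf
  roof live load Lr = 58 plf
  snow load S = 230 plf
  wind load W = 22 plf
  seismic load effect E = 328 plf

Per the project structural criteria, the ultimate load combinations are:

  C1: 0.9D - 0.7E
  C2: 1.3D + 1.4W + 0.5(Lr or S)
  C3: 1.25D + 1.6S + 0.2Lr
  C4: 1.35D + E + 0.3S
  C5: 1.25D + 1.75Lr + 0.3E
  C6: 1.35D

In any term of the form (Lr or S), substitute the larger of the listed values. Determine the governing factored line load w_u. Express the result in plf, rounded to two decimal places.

(Lr or S) → S = 230 plf.
C1: 0.9(610) - 0.7(328) = 549.00 - 229.60 = 319.40
C2: 1.3(610) + 1.4(22) + 0.5(230) = 793.00 + 30.80 + 115.00 = 938.80
C3: 1.25(610) + 1.6(230) + 0.2(58) = 762.50 + 368.00 + 11.60 = 1142.10
C4: 1.35(610) + 1.0(328) + 0.3(230) = 823.50 + 328.00 + 69.00 = 1220.50
C5: 1.25(610) + 1.75(58) + 0.3(328) = 762.50 + 101.50 + 98.40 = 962.40
C6: 1.35(610) = 823.50
The controlling combination is 4, giving 1220.50 plf.

1220.50 plf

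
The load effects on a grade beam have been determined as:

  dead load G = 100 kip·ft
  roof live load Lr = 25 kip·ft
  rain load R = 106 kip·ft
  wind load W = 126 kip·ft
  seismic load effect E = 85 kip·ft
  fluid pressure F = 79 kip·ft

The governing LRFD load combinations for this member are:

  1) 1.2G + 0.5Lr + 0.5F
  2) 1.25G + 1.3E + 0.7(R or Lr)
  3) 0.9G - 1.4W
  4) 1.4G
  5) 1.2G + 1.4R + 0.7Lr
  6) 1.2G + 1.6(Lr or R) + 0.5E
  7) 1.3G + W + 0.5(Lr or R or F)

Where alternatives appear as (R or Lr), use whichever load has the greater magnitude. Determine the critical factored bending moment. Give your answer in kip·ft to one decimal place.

332.1 kip·ft

(R or Lr) → R = 106 kip·ft; (Lr or R) → R = 106 kip·ft; (Lr or R or F) → R = 106 kip·ft.
1) 1.2(100) + 0.5(25) + 0.5(79) = 172.0
2) 1.25(100) + 1.3(85) + 0.7(106) = 309.7
3) 0.9(100) - 1.4(126) = -86.4
4) 1.4(100) = 140.0
5) 1.2(100) + 1.4(106) + 0.7(25) = 285.9
6) 1.2(100) + 1.6(106) + 0.5(85) = 332.1
7) 1.3(100) + 1.0(126) + 0.5(106) = 309.0
The controlling combination is 6, giving 332.1 kip·ft.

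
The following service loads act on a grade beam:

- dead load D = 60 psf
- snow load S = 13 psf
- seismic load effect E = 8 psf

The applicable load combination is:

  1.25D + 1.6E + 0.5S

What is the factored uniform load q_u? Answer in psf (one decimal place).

1.25(60) + 1.6(8) + 0.5(13) = 75.0 + 12.8 + 6.5 = 94.3
q_u = 94.3 psf.

94.3 psf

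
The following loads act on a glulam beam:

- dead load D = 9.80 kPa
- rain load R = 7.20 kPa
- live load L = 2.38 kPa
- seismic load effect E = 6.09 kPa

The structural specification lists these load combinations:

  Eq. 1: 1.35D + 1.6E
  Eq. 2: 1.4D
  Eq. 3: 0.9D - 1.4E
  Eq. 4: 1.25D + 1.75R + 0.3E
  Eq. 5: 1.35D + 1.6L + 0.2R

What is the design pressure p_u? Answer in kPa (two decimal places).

Eq. 1: 1.35(9.80) + 1.6(6.09) = 13.23 + 9.74 = 22.97
Eq. 2: 1.4(9.80) = 13.72
Eq. 3: 0.9(9.80) - 1.4(6.09) = 8.82 - 8.53 = 0.29
Eq. 4: 1.25(9.80) + 1.75(7.20) + 0.3(6.09) = 12.25 + 12.60 + 1.83 = 26.68
Eq. 5: 1.35(9.80) + 1.6(2.38) + 0.2(7.20) = 13.23 + 3.81 + 1.44 = 18.48
Maximum is from combination 4.

26.68 kPa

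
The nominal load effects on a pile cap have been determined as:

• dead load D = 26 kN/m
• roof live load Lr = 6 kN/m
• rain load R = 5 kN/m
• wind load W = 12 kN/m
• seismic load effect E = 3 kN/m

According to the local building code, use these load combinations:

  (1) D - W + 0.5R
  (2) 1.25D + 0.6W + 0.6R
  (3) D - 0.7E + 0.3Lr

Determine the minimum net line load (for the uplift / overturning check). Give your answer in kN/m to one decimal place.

16.5 kN/m

(1) 1.0(26) - 1.0(12) + 0.5(5) = 16.5
(2) 1.25(26) + 0.6(12) + 0.6(5) = 42.7
(3) 1.0(26) - 0.7(3) + 0.3(6) = 25.7
Combination 1 gives the minimum: 16.5 kN/m.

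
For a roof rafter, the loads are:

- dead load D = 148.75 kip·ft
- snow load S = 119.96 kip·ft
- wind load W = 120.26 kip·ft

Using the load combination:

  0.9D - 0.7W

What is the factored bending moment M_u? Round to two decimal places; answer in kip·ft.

49.69 kip·ft

0.9(148.75) - 0.7(120.26) = 49.69
M_u = 49.69 kip·ft.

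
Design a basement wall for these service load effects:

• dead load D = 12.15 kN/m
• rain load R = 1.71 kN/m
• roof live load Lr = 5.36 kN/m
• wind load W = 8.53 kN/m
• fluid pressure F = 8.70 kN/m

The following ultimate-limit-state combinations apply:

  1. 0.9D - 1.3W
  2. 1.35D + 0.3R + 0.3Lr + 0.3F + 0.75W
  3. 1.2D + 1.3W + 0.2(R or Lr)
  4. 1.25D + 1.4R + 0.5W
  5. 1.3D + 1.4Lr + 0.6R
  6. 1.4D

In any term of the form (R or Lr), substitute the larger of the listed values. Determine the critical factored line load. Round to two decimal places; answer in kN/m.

27.53 kN/m

(R or Lr) → Lr = 5.36 kN/m.
1. 0.9(12.15) - 1.3(8.53) = -0.15
2. 1.35(12.15) + 0.3(1.71) + 0.3(5.36) + 0.3(8.70) + 0.75(8.53) = 27.53
3. 1.2(12.15) + 1.3(8.53) + 0.2(5.36) = 26.74
4. 1.25(12.15) + 1.4(1.71) + 0.5(8.53) = 21.85
5. 1.3(12.15) + 1.4(5.36) + 0.6(1.71) = 24.33
6. 1.4(12.15) = 17.01
Combination 2 governs: w_u = 27.53 kN/m.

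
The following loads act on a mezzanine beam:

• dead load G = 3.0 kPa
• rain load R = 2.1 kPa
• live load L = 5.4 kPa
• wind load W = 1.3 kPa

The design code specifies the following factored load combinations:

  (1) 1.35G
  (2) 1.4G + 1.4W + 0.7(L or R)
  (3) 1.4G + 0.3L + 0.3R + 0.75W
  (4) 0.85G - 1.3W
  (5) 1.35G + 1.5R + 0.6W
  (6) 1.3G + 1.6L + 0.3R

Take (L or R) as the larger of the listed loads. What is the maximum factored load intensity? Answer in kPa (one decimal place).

(L or R) → L = 5.4 kPa.
(1) 1.35(3.0) = 4.1
(2) 1.4(3.0) + 1.4(1.3) + 0.7(5.4) = 4.2 + 1.8 + 3.8 = 9.8
(3) 1.4(3.0) + 0.3(5.4) + 0.3(2.1) + 0.75(1.3) = 4.2 + 1.6 + 0.6 + 1.0 = 7.4
(4) 0.85(3.0) - 1.3(1.3) = 2.6 - 1.7 = 0.9
(5) 1.35(3.0) + 1.5(2.1) + 0.6(1.3) = 8.0
(6) 1.3(3.0) + 1.6(5.4) + 0.3(2.1) = 13.2
The controlling combination is 6, giving 13.2 kPa.

13.2 kPa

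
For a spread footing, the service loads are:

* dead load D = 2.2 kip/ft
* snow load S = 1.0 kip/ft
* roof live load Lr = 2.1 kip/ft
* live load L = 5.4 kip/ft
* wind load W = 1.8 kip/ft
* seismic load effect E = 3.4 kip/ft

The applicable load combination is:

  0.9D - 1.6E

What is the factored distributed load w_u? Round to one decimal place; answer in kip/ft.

-3.5 kip/ft

0.9(2.2) - 1.6(3.4) = -3.5
w_u = -3.5 kip/ft.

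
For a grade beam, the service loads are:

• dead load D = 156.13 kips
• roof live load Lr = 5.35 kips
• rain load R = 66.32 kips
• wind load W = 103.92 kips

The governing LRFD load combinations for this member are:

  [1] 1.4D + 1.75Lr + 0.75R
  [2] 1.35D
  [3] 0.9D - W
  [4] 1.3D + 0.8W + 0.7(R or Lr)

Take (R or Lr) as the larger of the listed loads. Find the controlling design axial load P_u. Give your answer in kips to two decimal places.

332.53 kips

(R or Lr) → R = 66.32 kips.
[1] 1.4(156.13) + 1.75(5.35) + 0.75(66.32) = 277.68
[2] 1.35(156.13) = 210.78
[3] 0.9(156.13) - 1.0(103.92) = 36.60
[4] 1.3(156.13) + 0.8(103.92) + 0.7(66.32) = 332.53
Combination 4 governs: P_u = 332.53 kips.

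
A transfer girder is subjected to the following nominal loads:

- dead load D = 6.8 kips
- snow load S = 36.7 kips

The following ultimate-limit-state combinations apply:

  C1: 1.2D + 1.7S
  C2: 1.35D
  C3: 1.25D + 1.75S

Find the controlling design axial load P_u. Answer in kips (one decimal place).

72.7 kips

C1: 1.2(6.8) + 1.7(36.7) = 70.6
C2: 1.35(6.8) = 9.2
C3: 1.25(6.8) + 1.75(36.7) = 72.7
The controlling combination is 3, giving 72.7 kips.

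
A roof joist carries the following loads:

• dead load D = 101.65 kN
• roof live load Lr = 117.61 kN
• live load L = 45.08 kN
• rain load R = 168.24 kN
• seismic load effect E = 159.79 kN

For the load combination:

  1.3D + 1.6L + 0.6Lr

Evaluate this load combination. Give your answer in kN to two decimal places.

1.3(101.65) + 1.6(45.08) + 0.6(117.61) = 274.84
V_u = 274.84 kN.

274.84 kN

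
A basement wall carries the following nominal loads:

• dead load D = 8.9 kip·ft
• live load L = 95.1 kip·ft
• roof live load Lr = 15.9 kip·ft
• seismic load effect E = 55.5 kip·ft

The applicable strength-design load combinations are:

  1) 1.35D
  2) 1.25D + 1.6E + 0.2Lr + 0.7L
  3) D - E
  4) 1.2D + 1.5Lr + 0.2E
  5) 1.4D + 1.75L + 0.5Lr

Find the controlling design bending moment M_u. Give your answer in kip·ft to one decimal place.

186.8 kip·ft

1) 1.35(8.9) = 12.0
2) 1.25(8.9) + 1.6(55.5) + 0.2(15.9) + 0.7(95.1) = 169.7
3) 1.0(8.9) - 1.0(55.5) = -46.6
4) 1.2(8.9) + 1.5(15.9) + 0.2(55.5) = 45.6
5) 1.4(8.9) + 1.75(95.1) + 0.5(15.9) = 186.8
Maximum is from combination 5.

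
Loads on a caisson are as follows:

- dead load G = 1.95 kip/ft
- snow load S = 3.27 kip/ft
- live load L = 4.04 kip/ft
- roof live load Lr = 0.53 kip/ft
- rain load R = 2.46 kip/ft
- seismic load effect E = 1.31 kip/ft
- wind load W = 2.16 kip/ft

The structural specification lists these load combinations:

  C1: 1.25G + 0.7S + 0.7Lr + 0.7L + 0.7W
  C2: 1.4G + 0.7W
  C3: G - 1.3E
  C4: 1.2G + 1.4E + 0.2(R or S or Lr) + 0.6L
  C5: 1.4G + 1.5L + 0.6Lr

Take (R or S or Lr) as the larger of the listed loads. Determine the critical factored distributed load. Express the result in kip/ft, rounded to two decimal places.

(R or S or Lr) → S = 3.27 kip/ft.
C1: 1.25(1.95) + 0.7(3.27) + 0.7(0.53) + 0.7(4.04) + 0.7(2.16) = 9.44
C2: 1.4(1.95) + 0.7(2.16) = 4.24
C3: 1.0(1.95) - 1.3(1.31) = 0.25
C4: 1.2(1.95) + 1.4(1.31) + 0.2(3.27) + 0.6(4.04) = 7.25
C5: 1.4(1.95) + 1.5(4.04) + 0.6(0.53) = 9.11
Maximum is from combination 1.

9.44 kip/ft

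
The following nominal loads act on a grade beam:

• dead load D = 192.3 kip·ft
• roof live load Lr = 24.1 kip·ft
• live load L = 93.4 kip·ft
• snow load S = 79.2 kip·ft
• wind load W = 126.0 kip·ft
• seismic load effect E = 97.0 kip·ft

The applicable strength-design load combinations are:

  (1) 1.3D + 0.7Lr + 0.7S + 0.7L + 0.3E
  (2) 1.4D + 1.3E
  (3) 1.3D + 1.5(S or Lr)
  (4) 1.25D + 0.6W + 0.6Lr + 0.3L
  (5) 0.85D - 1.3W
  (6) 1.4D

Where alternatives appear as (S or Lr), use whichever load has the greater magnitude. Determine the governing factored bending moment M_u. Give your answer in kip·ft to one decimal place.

416.8 kip·ft

(S or Lr) → S = 79.2 kip·ft.
(1) 1.3(192.3) + 0.7(24.1) + 0.7(79.2) + 0.7(93.4) + 0.3(97.0) = 416.8
(2) 1.4(192.3) + 1.3(97.0) = 395.3
(3) 1.3(192.3) + 1.5(79.2) = 368.8
(4) 1.25(192.3) + 0.6(126.0) + 0.6(24.1) + 0.3(93.4) = 358.5
(5) 0.85(192.3) - 1.3(126.0) = -0.3
(6) 1.4(192.3) = 269.2
Combination 1 governs: M_u = 416.8 kip·ft.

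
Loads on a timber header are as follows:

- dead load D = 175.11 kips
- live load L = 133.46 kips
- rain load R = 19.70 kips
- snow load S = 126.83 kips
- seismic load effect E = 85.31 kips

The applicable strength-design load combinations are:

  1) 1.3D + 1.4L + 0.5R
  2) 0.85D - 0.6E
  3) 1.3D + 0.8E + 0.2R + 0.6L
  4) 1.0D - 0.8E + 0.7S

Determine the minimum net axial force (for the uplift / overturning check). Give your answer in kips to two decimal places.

1) 1.3(175.11) + 1.4(133.46) + 0.5(19.70) = 424.34
2) 0.85(175.11) - 0.6(85.31) = 97.66
3) 1.3(175.11) + 0.8(85.31) + 0.2(19.70) + 0.6(133.46) = 227.64 + 68.25 + 3.94 + 80.08 = 379.91
4) 1.0(175.11) - 0.8(85.31) + 0.7(126.83) = 175.11 - 68.25 + 88.78 = 195.64
Combination 2 gives the minimum: 97.66 kips.

97.66 kips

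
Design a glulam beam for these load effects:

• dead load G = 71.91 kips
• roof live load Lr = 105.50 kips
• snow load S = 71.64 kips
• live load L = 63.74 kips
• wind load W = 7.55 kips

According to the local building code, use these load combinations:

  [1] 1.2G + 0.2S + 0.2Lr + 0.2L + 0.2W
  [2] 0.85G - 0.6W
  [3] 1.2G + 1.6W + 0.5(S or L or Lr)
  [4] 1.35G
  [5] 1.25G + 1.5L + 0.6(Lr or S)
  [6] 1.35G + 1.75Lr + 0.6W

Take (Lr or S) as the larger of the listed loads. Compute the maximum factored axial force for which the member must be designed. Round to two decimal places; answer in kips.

(S or L or Lr) → Lr = 105.50 kips; (Lr or S) → Lr = 105.50 kips.
[1] 1.2(71.91) + 0.2(71.64) + 0.2(105.50) + 0.2(63.74) + 0.2(7.55) = 86.29 + 14.33 + 21.10 + 12.75 + 1.51 = 135.98
[2] 0.85(71.91) - 0.6(7.55) = 61.12 - 4.53 = 56.59
[3] 1.2(71.91) + 1.6(7.55) + 0.5(105.50) = 86.29 + 12.08 + 52.75 = 151.12
[4] 1.35(71.91) = 97.08
[5] 1.25(71.91) + 1.5(63.74) + 0.6(105.50) = 89.89 + 95.61 + 63.30 = 248.80
[6] 1.35(71.91) + 1.75(105.50) + 0.6(7.55) = 286.23
Maximum is from combination 6.

286.23 kips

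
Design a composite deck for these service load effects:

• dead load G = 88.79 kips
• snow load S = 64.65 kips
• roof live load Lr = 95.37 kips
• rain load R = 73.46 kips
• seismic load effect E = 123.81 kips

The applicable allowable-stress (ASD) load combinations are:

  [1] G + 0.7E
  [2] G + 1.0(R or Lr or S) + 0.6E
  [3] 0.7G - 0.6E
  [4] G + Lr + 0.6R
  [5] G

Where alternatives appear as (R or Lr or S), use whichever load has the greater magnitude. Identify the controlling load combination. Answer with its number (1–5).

(R or Lr or S) → Lr = 95.37 kips.
[1] 1.0(88.79) + 0.7(123.81) = 175.46
[2] 1.0(88.79) + 1.0(95.37) + 0.6(123.81) = 258.45
[3] 0.7(88.79) - 0.6(123.81) = -12.13
[4] 1.0(88.79) + 1.0(95.37) + 0.6(73.46) = 228.24
[5] 1.0(88.79) = 88.79
The largest value is 258.45 kips from combination 2.

Combination 2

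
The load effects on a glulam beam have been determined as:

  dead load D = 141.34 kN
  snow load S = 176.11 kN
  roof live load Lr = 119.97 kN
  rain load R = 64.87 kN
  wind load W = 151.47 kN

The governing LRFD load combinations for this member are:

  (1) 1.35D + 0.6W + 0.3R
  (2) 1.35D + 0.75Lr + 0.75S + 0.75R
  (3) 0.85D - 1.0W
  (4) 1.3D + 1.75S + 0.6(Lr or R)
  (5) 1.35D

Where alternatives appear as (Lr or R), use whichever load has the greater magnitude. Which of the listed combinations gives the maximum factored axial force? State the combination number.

Combination 4

(Lr or R) → Lr = 119.97 kN.
(1) 1.35(141.34) + 0.6(151.47) + 0.3(64.87) = 190.81 + 90.88 + 19.46 = 301.15
(2) 1.35(141.34) + 0.75(119.97) + 0.75(176.11) + 0.75(64.87) = 190.81 + 89.98 + 132.08 + 48.65 = 461.52
(3) 0.85(141.34) - 1.0(151.47) = 120.14 - 151.47 = -31.33
(4) 1.3(141.34) + 1.75(176.11) + 0.6(119.97) = 563.92
(5) 1.35(141.34) = 190.81
The largest value is 563.92 kN from combination 4.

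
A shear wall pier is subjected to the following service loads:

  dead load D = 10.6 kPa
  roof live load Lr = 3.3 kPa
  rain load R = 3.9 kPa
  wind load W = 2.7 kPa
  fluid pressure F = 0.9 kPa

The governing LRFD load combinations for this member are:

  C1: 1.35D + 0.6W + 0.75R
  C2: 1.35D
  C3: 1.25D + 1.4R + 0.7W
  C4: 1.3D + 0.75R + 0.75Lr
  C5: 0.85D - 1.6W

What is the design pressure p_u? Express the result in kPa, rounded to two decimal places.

20.60 kPa

C1: 1.35(10.6) + 0.6(2.7) + 0.75(3.9) = 18.86
C2: 1.35(10.6) = 14.31
C3: 1.25(10.6) + 1.4(3.9) + 0.7(2.7) = 20.60
C4: 1.3(10.6) + 0.75(3.9) + 0.75(3.3) = 19.18
C5: 0.85(10.6) - 1.6(2.7) = 4.69
The controlling combination is 3, giving 20.60 kPa.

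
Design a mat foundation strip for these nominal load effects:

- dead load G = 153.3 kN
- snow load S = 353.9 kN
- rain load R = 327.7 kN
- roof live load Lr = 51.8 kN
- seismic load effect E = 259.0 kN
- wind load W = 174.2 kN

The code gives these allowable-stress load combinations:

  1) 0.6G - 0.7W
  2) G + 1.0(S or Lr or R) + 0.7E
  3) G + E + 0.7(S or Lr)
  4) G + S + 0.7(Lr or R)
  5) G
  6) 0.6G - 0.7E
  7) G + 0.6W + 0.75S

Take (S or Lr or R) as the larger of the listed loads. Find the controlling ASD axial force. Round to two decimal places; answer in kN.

736.59 kN

(S or Lr or R) → S = 353.9 kN; (S or Lr) → S = 353.9 kN; (Lr or R) → R = 327.7 kN.
1) 0.6(153.3) - 0.7(174.2) = -29.96
2) 1.0(153.3) + 1.0(353.9) + 0.7(259.0) = 688.50
3) 1.0(153.3) + 1.0(259.0) + 0.7(353.9) = 660.03
4) 1.0(153.3) + 1.0(353.9) + 0.7(327.7) = 736.59
5) 1.0(153.3) = 153.30
6) 0.6(153.3) - 0.7(259.0) = -89.32
7) 1.0(153.3) + 0.6(174.2) + 0.75(353.9) = 523.25
The controlling combination is 4, giving 736.59 kN.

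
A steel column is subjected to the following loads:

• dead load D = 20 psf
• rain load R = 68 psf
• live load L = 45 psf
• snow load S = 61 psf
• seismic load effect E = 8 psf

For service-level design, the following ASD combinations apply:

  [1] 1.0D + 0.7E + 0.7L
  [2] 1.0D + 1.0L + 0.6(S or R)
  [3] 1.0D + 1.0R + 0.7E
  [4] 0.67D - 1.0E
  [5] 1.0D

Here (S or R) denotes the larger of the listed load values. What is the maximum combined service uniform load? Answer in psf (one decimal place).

105.8 psf

(S or R) → R = 68 psf.
[1] 1.0(20) + 0.7(8) + 0.7(45) = 57.1
[2] 1.0(20) + 1.0(45) + 0.6(68) = 105.8
[3] 1.0(20) + 1.0(68) + 0.7(8) = 93.6
[4] 0.67(20) - 1.0(8) = 5.4
[5] 1.0(20) = 20.0
Combination 2 governs: q = 105.8 psf.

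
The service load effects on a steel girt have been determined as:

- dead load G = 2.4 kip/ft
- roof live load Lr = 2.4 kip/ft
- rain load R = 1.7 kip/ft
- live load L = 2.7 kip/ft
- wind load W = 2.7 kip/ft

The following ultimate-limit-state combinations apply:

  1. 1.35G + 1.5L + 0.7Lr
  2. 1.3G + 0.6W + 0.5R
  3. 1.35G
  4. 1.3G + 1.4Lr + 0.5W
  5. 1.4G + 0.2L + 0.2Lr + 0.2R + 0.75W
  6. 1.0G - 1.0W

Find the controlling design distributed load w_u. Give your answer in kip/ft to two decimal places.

1. 1.35(2.4) + 1.5(2.7) + 0.7(2.4) = 3.24 + 4.05 + 1.68 = 8.97
2. 1.3(2.4) + 0.6(2.7) + 0.5(1.7) = 3.12 + 1.62 + 0.85 = 5.59
3. 1.35(2.4) = 3.24
4. 1.3(2.4) + 1.4(2.4) + 0.5(2.7) = 3.12 + 3.36 + 1.35 = 7.83
5. 1.4(2.4) + 0.2(2.7) + 0.2(2.4) + 0.2(1.7) + 0.75(2.7) = 3.36 + 0.54 + 0.48 + 0.34 + 2.03 = 6.75
6. 1.0(2.4) - 1.0(2.7) = 2.40 - 2.70 = -0.30
Maximum is from combination 1.

8.97 kip/ft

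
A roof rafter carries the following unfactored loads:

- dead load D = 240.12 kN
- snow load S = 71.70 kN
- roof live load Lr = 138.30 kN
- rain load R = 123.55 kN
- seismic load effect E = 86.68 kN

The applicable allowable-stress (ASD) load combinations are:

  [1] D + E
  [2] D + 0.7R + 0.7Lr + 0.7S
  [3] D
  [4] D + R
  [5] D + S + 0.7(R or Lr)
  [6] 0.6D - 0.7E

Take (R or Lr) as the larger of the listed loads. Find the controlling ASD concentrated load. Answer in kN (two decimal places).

(R or Lr) → Lr = 138.30 kN.
[1] 1.0(240.12) + 1.0(86.68) = 240.12 + 86.68 = 326.80
[2] 1.0(240.12) + 0.7(123.55) + 0.7(138.30) + 0.7(71.70) = 240.12 + 86.49 + 96.81 + 50.19 = 473.61
[3] 1.0(240.12) = 240.12
[4] 1.0(240.12) + 1.0(123.55) = 240.12 + 123.55 = 363.67
[5] 1.0(240.12) + 1.0(71.70) + 0.7(138.30) = 240.12 + 71.70 + 96.81 = 408.63
[6] 0.6(240.12) - 0.7(86.68) = 83.40
Maximum is from combination 2.

473.61 kN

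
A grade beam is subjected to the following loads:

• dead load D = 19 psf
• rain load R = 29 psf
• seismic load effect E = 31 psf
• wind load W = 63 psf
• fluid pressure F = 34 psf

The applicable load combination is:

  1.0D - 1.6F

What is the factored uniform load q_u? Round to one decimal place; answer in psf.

1.0(19) - 1.6(34) = -35.4
q_u = -35.4 psf.

-35.4 psf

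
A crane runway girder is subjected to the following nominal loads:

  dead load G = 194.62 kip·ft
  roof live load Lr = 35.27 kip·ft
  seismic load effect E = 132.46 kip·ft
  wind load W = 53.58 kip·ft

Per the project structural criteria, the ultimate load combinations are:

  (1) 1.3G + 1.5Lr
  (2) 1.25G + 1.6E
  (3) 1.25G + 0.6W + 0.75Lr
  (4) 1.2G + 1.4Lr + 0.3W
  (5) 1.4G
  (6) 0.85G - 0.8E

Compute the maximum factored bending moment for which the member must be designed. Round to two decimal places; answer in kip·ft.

455.21 kip·ft

(1) 1.3(194.62) + 1.5(35.27) = 305.91
(2) 1.25(194.62) + 1.6(132.46) = 455.21
(3) 1.25(194.62) + 0.6(53.58) + 0.75(35.27) = 243.28 + 32.15 + 26.45 = 301.88
(4) 1.2(194.62) + 1.4(35.27) + 0.3(53.58) = 299.00
(5) 1.4(194.62) = 272.47
(6) 0.85(194.62) - 0.8(132.46) = 165.43 - 105.97 = 59.46
Maximum is from combination 2.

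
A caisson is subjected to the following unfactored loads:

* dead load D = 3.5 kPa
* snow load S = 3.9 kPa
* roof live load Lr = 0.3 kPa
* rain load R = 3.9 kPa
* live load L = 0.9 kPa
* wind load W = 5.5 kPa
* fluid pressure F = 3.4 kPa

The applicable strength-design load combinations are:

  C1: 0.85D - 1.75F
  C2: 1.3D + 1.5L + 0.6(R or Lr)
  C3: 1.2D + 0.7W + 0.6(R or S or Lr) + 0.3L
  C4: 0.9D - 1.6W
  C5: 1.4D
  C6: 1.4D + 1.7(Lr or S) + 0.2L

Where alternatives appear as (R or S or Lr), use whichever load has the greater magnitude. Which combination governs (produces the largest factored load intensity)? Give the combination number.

(R or Lr) → R = 3.9 kPa; (R or S or Lr) → R = 3.9 kPa; (Lr or S) → S = 3.9 kPa.
C1: 0.85(3.5) - 1.75(3.4) = -2.98
C2: 1.3(3.5) + 1.5(0.9) + 0.6(3.9) = 4.55 + 1.35 + 2.34 = 8.24
C3: 1.2(3.5) + 0.7(5.5) + 0.6(3.9) + 0.3(0.9) = 4.20 + 3.85 + 2.34 + 0.27 = 10.66
C4: 0.9(3.5) - 1.6(5.5) = 3.15 - 8.80 = -5.65
C5: 1.4(3.5) = 4.90
C6: 1.4(3.5) + 1.7(3.9) + 0.2(0.9) = 4.90 + 6.63 + 0.18 = 11.71
The largest value is 11.71 kPa from combination 6.

Combination 6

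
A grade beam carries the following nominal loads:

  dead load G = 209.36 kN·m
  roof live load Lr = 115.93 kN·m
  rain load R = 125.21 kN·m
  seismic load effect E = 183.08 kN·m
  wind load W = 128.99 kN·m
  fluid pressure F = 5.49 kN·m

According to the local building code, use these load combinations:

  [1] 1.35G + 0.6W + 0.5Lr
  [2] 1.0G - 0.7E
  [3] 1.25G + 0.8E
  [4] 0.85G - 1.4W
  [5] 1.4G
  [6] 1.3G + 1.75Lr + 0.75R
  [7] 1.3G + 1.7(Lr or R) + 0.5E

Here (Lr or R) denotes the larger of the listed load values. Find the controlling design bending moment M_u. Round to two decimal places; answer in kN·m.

576.57 kN·m

(Lr or R) → R = 125.21 kN·m.
[1] 1.35(209.36) + 0.6(128.99) + 0.5(115.93) = 282.64 + 77.39 + 57.97 = 418.00
[2] 1.0(209.36) - 0.7(183.08) = 209.36 - 128.16 = 81.20
[3] 1.25(209.36) + 0.8(183.08) = 261.70 + 146.46 = 408.16
[4] 0.85(209.36) - 1.4(128.99) = 177.96 - 180.59 = -2.63
[5] 1.4(209.36) = 293.10
[6] 1.3(209.36) + 1.75(115.93) + 0.75(125.21) = 568.95
[7] 1.3(209.36) + 1.7(125.21) + 0.5(183.08) = 272.17 + 212.86 + 91.54 = 576.57
The controlling combination is 7, giving 576.57 kN·m.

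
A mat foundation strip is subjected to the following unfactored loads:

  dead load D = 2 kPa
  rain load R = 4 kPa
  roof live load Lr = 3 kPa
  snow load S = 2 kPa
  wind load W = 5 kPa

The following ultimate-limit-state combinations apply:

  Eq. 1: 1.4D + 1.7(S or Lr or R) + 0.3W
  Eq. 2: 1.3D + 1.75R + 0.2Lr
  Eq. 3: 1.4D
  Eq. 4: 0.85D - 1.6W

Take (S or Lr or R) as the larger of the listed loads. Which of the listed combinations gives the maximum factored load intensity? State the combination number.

Combination 1

(S or Lr or R) → R = 4 kPa.
Eq. 1: 1.4(2) + 1.7(4) + 0.3(5) = 2.80 + 6.80 + 1.50 = 11.10
Eq. 2: 1.3(2) + 1.75(4) + 0.2(3) = 2.60 + 7.00 + 0.60 = 10.20
Eq. 3: 1.4(2) = 2.80
Eq. 4: 0.85(2) - 1.6(5) = 1.70 - 8.00 = -6.30
The largest value is 11.10 kPa from combination 1.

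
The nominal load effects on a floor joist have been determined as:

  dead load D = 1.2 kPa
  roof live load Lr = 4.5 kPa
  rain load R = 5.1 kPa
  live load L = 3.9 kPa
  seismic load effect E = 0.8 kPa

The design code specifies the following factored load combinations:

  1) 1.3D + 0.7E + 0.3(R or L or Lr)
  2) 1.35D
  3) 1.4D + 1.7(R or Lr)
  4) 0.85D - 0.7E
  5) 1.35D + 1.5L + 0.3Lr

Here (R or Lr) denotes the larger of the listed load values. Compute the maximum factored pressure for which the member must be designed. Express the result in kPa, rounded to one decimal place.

10.4 kPa

(R or L or Lr) → R = 5.1 kPa; (R or Lr) → R = 5.1 kPa.
1) 1.3(1.2) + 0.7(0.8) + 0.3(5.1) = 3.7
2) 1.35(1.2) = 1.6
3) 1.4(1.2) + 1.7(5.1) = 10.4
4) 0.85(1.2) - 0.7(0.8) = 0.5
5) 1.35(1.2) + 1.5(3.9) + 0.3(4.5) = 8.8
Combination 3 governs: p_u = 10.4 kPa.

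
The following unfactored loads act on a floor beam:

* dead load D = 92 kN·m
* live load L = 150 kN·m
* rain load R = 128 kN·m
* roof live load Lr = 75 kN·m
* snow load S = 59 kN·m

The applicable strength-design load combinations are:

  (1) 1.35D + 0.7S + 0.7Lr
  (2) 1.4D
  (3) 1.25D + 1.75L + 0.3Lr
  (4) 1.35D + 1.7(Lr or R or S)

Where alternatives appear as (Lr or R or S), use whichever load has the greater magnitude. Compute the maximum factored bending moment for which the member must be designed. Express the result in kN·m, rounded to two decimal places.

400.00 kN·m

(Lr or R or S) → R = 128 kN·m.
(1) 1.35(92) + 0.7(59) + 0.7(75) = 124.20 + 41.30 + 52.50 = 218.00
(2) 1.4(92) = 128.80
(3) 1.25(92) + 1.75(150) + 0.3(75) = 115.00 + 262.50 + 22.50 = 400.00
(4) 1.35(92) + 1.7(128) = 124.20 + 217.60 = 341.80
Maximum is from combination 3.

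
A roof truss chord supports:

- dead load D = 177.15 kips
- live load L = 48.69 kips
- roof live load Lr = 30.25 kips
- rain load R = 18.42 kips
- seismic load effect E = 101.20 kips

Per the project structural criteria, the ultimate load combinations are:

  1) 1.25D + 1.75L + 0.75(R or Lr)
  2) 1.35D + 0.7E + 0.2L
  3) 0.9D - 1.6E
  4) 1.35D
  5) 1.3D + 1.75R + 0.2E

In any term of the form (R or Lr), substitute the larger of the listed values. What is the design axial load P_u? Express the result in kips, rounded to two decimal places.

(R or Lr) → Lr = 30.25 kips.
1) 1.25(177.15) + 1.75(48.69) + 0.75(30.25) = 329.33
2) 1.35(177.15) + 0.7(101.20) + 0.2(48.69) = 239.15 + 70.84 + 9.74 = 319.73
3) 0.9(177.15) - 1.6(101.20) = -2.49
4) 1.35(177.15) = 239.15
5) 1.3(177.15) + 1.75(18.42) + 0.2(101.20) = 282.77
The controlling combination is 1, giving 329.33 kips.

329.33 kips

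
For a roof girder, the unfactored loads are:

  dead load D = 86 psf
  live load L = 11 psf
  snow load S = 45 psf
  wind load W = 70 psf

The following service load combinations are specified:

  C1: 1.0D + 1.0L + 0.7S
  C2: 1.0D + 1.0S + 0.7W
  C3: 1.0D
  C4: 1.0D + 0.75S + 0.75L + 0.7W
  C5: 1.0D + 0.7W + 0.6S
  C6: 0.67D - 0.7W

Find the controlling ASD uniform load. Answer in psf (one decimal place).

C1: 1.0(86) + 1.0(11) + 0.7(45) = 128.5
C2: 1.0(86) + 1.0(45) + 0.7(70) = 180.0
C3: 1.0(86) = 86.0
C4: 1.0(86) + 0.75(45) + 0.75(11) + 0.7(70) = 177.0
C5: 1.0(86) + 0.7(70) + 0.6(45) = 162.0
C6: 0.67(86) - 0.7(70) = 8.6
Maximum is from combination 2.

180.0 psf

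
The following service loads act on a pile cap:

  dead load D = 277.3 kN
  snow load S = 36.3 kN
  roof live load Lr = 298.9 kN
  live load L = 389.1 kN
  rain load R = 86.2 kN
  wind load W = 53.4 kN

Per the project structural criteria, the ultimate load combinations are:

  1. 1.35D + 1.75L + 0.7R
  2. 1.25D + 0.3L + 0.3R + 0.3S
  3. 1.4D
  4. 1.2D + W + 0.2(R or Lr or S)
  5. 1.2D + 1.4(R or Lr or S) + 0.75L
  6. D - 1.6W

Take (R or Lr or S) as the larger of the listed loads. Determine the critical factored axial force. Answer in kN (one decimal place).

1115.6 kN

(R or Lr or S) → Lr = 298.9 kN.
1. 1.35(277.3) + 1.75(389.1) + 0.7(86.2) = 374.4 + 680.9 + 60.3 = 1115.6
2. 1.25(277.3) + 0.3(389.1) + 0.3(86.2) + 0.3(36.3) = 346.6 + 116.7 + 25.9 + 10.9 = 500.1
3. 1.4(277.3) = 388.2
4. 1.2(277.3) + 1.0(53.4) + 0.2(298.9) = 445.9
5. 1.2(277.3) + 1.4(298.9) + 0.75(389.1) = 1043.0
6. 1.0(277.3) - 1.6(53.4) = 277.3 - 85.4 = 191.9
The controlling combination is 1, giving 1115.6 kN.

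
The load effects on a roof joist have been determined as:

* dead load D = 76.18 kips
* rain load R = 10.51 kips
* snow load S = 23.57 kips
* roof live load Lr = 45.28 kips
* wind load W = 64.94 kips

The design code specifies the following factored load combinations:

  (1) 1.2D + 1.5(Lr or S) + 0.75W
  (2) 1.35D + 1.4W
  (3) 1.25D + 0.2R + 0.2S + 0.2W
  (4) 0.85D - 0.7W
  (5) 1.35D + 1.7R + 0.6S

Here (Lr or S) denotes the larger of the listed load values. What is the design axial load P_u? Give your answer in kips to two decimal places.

(Lr or S) → Lr = 45.28 kips.
(1) 1.2(76.18) + 1.5(45.28) + 0.75(64.94) = 208.04
(2) 1.35(76.18) + 1.4(64.94) = 102.84 + 90.92 = 193.76
(3) 1.25(76.18) + 0.2(10.51) + 0.2(23.57) + 0.2(64.94) = 95.23 + 2.10 + 4.71 + 12.99 = 115.03
(4) 0.85(76.18) - 0.7(64.94) = 19.30
(5) 1.35(76.18) + 1.7(10.51) + 0.6(23.57) = 102.84 + 17.87 + 14.14 = 134.85
The controlling combination is 1, giving 208.04 kips.

208.04 kips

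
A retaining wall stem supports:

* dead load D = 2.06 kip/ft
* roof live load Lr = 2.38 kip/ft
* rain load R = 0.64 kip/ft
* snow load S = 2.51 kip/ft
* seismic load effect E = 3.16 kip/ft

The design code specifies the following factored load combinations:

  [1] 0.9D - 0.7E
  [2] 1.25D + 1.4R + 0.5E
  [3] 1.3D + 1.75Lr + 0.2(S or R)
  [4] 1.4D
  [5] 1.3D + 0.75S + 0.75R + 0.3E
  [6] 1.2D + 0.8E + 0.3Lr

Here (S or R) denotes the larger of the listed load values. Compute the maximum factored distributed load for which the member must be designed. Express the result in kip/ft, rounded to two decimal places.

7.35 kip/ft

(S or R) → S = 2.51 kip/ft.
[1] 0.9(2.06) - 0.7(3.16) = -0.36
[2] 1.25(2.06) + 1.4(0.64) + 0.5(3.16) = 5.05
[3] 1.3(2.06) + 1.75(2.38) + 0.2(2.51) = 7.35
[4] 1.4(2.06) = 2.88
[5] 1.3(2.06) + 0.75(2.51) + 0.75(0.64) + 0.3(3.16) = 5.99
[6] 1.2(2.06) + 0.8(3.16) + 0.3(2.38) = 5.71
The controlling combination is 3, giving 7.35 kip/ft.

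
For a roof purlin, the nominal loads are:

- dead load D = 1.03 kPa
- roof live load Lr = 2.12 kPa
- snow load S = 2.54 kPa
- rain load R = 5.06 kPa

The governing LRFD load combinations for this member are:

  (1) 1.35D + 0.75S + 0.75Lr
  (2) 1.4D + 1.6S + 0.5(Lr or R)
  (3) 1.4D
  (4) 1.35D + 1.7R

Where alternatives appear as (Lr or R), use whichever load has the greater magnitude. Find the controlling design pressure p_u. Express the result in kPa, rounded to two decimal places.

(Lr or R) → R = 5.06 kPa.
(1) 1.35(1.03) + 0.75(2.54) + 0.75(2.12) = 1.39 + 1.91 + 1.59 = 4.89
(2) 1.4(1.03) + 1.6(2.54) + 0.5(5.06) = 8.04
(3) 1.4(1.03) = 1.44
(4) 1.35(1.03) + 1.7(5.06) = 1.39 + 8.60 = 9.99
Combination 4 governs: p_u = 9.99 kPa.

9.99 kPa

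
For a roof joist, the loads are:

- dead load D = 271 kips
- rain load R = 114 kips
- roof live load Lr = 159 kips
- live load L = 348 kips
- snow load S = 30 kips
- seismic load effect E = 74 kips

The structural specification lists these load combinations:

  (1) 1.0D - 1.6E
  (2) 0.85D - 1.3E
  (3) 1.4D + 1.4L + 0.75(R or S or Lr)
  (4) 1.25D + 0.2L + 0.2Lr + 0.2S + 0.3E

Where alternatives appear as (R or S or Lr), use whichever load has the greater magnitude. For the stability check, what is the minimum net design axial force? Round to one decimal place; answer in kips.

(R or S or Lr) → Lr = 159 kips.
(1) 1.0(271) - 1.6(74) = 271.0 - 118.4 = 152.6
(2) 0.85(271) - 1.3(74) = 230.4 - 96.2 = 134.2
(3) 1.4(271) + 1.4(348) + 0.75(159) = 379.4 + 487.2 + 119.3 = 985.9
(4) 1.25(271) + 0.2(348) + 0.2(159) + 0.2(30) + 0.3(74) = 338.8 + 69.6 + 31.8 + 6.0 + 22.2 = 468.4
Combination 2 gives the minimum: 134.2 kips.

134.2 kips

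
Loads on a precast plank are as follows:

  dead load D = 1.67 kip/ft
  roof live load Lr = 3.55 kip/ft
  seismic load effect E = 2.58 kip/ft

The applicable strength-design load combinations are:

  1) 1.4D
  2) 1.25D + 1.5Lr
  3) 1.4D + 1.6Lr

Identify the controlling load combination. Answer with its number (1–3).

Combination 3

1) 1.4(1.67) = 2.34
2) 1.25(1.67) + 1.5(3.55) = 7.41
3) 1.4(1.67) + 1.6(3.55) = 8.02
The largest value is 8.02 kip/ft from combination 3.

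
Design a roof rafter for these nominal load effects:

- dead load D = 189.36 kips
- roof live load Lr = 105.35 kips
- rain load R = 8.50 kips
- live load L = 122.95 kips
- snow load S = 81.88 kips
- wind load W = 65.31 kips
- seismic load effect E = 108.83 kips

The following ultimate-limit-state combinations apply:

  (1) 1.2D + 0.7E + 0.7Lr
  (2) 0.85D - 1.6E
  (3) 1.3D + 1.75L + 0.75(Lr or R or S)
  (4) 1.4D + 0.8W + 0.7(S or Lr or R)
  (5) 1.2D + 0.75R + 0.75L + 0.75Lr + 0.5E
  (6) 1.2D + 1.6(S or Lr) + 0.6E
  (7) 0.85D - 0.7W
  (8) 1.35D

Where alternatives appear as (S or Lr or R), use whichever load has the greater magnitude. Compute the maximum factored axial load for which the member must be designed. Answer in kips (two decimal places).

(Lr or R or S) → Lr = 105.35 kips; (S or Lr or R) → Lr = 105.35 kips; (S or Lr) → Lr = 105.35 kips.
(1) 1.2(189.36) + 0.7(108.83) + 0.7(105.35) = 227.23 + 76.18 + 73.75 = 377.16
(2) 0.85(189.36) - 1.6(108.83) = 160.96 - 174.13 = -13.17
(3) 1.3(189.36) + 1.75(122.95) + 0.75(105.35) = 246.17 + 215.16 + 79.01 = 540.34
(4) 1.4(189.36) + 0.8(65.31) + 0.7(105.35) = 265.10 + 52.25 + 73.75 = 391.10
(5) 1.2(189.36) + 0.75(8.50) + 0.75(122.95) + 0.75(105.35) + 0.5(108.83) = 227.23 + 6.38 + 92.21 + 79.01 + 54.42 = 459.25
(6) 1.2(189.36) + 1.6(105.35) + 0.6(108.83) = 227.23 + 168.56 + 65.30 = 461.09
(7) 0.85(189.36) - 0.7(65.31) = 160.96 - 45.72 = 115.24
(8) 1.35(189.36) = 255.64
Combination 3 governs: P_u = 540.34 kips.

540.34 kips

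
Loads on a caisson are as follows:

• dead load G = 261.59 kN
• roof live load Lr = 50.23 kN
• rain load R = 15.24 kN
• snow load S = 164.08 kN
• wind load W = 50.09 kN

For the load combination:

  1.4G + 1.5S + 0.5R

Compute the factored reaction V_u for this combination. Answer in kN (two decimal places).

619.97 kN

1.4(261.59) + 1.5(164.08) + 0.5(15.24) = 366.23 + 246.12 + 7.62 = 619.97
V_u = 619.97 kN.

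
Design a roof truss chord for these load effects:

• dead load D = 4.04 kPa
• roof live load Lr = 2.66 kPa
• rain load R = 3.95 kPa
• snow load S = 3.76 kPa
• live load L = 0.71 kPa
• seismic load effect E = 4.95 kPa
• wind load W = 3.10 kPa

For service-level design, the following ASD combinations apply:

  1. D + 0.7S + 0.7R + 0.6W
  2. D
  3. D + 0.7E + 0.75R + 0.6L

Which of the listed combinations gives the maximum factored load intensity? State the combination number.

1. 1.0(4.04) + 0.7(3.76) + 0.7(3.95) + 0.6(3.10) = 4.04 + 2.63 + 2.77 + 1.86 = 11.30
2. 1.0(4.04) = 4.04
3. 1.0(4.04) + 0.7(4.95) + 0.75(3.95) + 0.6(0.71) = 10.89
The largest value is 11.30 kPa from combination 1.

Combination 1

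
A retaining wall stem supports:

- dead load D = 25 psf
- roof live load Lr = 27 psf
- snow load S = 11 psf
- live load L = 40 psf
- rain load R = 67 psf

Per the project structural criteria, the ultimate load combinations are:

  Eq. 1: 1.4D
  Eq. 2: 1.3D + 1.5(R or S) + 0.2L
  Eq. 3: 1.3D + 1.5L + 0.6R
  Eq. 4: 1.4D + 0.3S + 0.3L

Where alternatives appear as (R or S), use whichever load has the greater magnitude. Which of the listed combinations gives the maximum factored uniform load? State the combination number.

Combination 2

(R or S) → R = 67 psf.
Eq. 1: 1.4(25) = 35.00
Eq. 2: 1.3(25) + 1.5(67) + 0.2(40) = 141.00
Eq. 3: 1.3(25) + 1.5(40) + 0.6(67) = 132.70
Eq. 4: 1.4(25) + 0.3(11) + 0.3(40) = 50.30
The largest value is 141.00 psf from combination 2.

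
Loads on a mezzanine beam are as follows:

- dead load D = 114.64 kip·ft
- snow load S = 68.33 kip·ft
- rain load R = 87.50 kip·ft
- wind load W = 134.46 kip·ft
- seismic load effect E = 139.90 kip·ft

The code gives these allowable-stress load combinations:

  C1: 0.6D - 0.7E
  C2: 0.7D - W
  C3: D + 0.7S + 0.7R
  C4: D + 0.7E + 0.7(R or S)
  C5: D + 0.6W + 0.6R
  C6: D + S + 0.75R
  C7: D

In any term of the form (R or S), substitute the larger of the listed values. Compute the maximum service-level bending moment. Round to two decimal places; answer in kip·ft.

(R or S) → R = 87.50 kip·ft.
C1: 0.6(114.64) - 0.7(139.90) = 68.78 - 97.93 = -29.15
C2: 0.7(114.64) - 1.0(134.46) = 80.25 - 134.46 = -54.21
C3: 1.0(114.64) + 0.7(68.33) + 0.7(87.50) = 114.64 + 47.83 + 61.25 = 223.72
C4: 1.0(114.64) + 0.7(139.90) + 0.7(87.50) = 114.64 + 97.93 + 61.25 = 273.82
C5: 1.0(114.64) + 0.6(134.46) + 0.6(87.50) = 114.64 + 80.68 + 52.50 = 247.82
C6: 1.0(114.64) + 1.0(68.33) + 0.75(87.50) = 114.64 + 68.33 + 65.63 = 248.60
C7: 1.0(114.64) = 114.64
The controlling combination is 4, giving 273.82 kip·ft.

273.82 kip·ft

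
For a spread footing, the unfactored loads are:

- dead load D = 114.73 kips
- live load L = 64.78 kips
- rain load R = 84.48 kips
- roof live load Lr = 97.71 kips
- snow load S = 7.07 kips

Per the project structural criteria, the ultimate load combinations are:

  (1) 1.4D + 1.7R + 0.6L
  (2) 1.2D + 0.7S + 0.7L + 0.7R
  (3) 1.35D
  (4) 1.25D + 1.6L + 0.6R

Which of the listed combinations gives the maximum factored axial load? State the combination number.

Combination 1

(1) 1.4(114.73) + 1.7(84.48) + 0.6(64.78) = 343.11
(2) 1.2(114.73) + 0.7(7.07) + 0.7(64.78) + 0.7(84.48) = 247.11
(3) 1.35(114.73) = 154.89
(4) 1.25(114.73) + 1.6(64.78) + 0.6(84.48) = 297.75
The largest value is 343.11 kips from combination 1.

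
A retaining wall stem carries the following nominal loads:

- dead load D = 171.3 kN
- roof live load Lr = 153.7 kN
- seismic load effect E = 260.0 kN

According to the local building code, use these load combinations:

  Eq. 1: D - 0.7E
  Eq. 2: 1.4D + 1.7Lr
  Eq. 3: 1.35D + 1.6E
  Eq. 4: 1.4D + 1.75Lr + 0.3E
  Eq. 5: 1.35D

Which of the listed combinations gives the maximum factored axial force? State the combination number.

Combination 3

Eq. 1: 1.0(171.3) - 0.7(260.0) = 171.30 - 182.00 = -10.70
Eq. 2: 1.4(171.3) + 1.7(153.7) = 239.82 + 261.29 = 501.11
Eq. 3: 1.35(171.3) + 1.6(260.0) = 231.26 + 416.00 = 647.26
Eq. 4: 1.4(171.3) + 1.75(153.7) + 0.3(260.0) = 239.82 + 268.98 + 78.00 = 586.80
Eq. 5: 1.35(171.3) = 231.26
The largest value is 647.26 kN from combination 3.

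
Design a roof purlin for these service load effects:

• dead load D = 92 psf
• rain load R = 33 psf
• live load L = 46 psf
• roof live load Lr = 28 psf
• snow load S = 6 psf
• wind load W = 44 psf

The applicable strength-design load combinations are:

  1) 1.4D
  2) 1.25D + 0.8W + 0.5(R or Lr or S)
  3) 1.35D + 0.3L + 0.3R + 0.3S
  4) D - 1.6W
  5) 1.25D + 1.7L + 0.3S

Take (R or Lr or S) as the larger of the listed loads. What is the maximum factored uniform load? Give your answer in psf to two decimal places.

195.00 psf

(R or Lr or S) → R = 33 psf.
1) 1.4(92) = 128.80
2) 1.25(92) + 0.8(44) + 0.5(33) = 166.70
3) 1.35(92) + 0.3(46) + 0.3(33) + 0.3(6) = 149.70
4) 1.0(92) - 1.6(44) = 21.60
5) 1.25(92) + 1.7(46) + 0.3(6) = 195.00
Combination 5 governs: q_u = 195.00 psf.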